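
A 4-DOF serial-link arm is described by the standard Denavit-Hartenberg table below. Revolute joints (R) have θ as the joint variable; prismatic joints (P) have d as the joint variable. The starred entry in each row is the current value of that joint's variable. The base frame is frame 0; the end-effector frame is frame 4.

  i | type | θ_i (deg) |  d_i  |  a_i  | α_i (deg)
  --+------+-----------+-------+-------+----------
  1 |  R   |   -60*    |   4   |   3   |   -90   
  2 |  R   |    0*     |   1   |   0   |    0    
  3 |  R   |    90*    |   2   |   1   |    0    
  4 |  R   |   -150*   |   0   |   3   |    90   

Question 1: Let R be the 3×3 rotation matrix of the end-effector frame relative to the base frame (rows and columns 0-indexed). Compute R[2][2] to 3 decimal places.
End-effector z-axis (col 2 of R) = (-0.4330,0.7500,0.5000)
R[2][2] = 0.5000

0.500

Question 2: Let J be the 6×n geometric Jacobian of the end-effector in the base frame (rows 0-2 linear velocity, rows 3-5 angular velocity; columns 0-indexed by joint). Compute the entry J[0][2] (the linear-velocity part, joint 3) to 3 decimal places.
0.799

axis z_2 = (0.8660,0.5000,0.0000); lever o_n−o_2 = (2.4821,-0.2990,1.5981)
cross product → J_v[:, 2] = (0.7990,-1.3840,-1.5000)
J_ω[:, 2] = z_2
entry J[0][2] = 0.7990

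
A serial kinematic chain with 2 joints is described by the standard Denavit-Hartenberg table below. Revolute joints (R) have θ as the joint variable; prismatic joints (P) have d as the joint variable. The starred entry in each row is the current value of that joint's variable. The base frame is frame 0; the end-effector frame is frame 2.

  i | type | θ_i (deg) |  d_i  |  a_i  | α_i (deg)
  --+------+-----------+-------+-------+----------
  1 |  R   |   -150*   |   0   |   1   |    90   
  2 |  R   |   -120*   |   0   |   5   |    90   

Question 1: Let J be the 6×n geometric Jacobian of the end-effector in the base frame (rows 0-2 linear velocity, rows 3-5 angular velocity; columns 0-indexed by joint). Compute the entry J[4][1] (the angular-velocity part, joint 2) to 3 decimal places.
0.866

axis z_1 = (-0.5000,0.8660,0.0000); lever o_n−o_1 = (2.1651,1.2500,-4.3301)
cross product → J_v[:, 1] = (-3.7500,-2.1651,-2.5000)
J_ω[:, 1] = z_1
entry J[4][1] = 0.8660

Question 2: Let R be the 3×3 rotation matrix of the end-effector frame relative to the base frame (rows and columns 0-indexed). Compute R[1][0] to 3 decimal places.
0.250

End-effector x-axis (col 0 of R) = (0.4330,0.2500,-0.8660)
R[1][0] = 0.2500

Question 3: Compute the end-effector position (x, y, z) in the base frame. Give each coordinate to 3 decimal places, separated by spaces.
1.299 0.750 -4.330

after link 1: o_1 = (-0.8660, -0.5000, 0.0000)
after link 2: o_2 = (1.2990, 0.7500, -4.3301)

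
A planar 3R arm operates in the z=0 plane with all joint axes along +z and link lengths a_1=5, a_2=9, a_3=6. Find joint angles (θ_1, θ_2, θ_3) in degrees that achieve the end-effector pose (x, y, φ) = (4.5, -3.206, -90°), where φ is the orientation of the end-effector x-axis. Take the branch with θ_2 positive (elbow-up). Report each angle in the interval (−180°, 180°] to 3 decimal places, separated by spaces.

wrist centre = target − a_3·(cos φ, sin φ) = (4.5000, 2.7940)
cos θ_2 = (28.0564−5²−9²)/(2·5·9) = -0.8660; θ_2 = 150.0016° (elbow-up)
β = atan2(2.7940,4.5000) = 31.8357°; ψ = atan2(4.4998,-2.7944) = 121.8402°
θ_1 = β − ψ = -90.0045°
θ_3 = φ − θ_1 − θ_2 = -149.9971° (wrapped to (-180°,180°])

-90.005 150.002 -149.997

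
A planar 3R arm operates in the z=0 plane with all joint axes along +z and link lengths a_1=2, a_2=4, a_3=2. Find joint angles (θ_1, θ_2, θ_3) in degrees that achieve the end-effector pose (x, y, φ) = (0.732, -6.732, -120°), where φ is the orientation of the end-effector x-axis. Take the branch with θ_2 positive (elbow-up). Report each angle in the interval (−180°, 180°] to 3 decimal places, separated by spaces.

-111.789 60.003 -68.214

wrist centre = target − a_3·(cos φ, sin φ) = (1.7320, -4.9999)
cos θ_2 = (27.9993−2²−4²)/(2·2·4) = 0.5000; θ_2 = 60.0028° (elbow-up)
β = atan2(-4.9999,1.7320) = -70.8937°; ψ = atan2(3.4642,3.9998) = 40.8954°
θ_1 = β − ψ = -111.7891°
θ_3 = φ − θ_1 − θ_2 = -68.2137° (wrapped to (-180°,180°])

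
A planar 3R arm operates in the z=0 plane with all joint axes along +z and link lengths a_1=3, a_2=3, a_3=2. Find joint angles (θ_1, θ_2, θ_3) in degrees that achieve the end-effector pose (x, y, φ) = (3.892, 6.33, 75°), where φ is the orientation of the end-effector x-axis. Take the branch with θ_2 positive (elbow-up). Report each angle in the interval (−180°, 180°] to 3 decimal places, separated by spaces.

wrist centre = target − a_3·(cos φ, sin φ) = (3.3744, 4.3981)
cos θ_2 = (30.7300−3²−3²)/(2·3·3) = 0.7072; θ_2 = 44.9905° (elbow-up)
β = atan2(4.3981,3.3744) = 52.5037°; ψ = atan2(2.1210,5.1217) = 22.4953°
θ_1 = β − ψ = 30.0085°
θ_3 = φ − θ_1 − θ_2 = 0.0010° (wrapped to (-180°,180°])

30.008 44.991 0.001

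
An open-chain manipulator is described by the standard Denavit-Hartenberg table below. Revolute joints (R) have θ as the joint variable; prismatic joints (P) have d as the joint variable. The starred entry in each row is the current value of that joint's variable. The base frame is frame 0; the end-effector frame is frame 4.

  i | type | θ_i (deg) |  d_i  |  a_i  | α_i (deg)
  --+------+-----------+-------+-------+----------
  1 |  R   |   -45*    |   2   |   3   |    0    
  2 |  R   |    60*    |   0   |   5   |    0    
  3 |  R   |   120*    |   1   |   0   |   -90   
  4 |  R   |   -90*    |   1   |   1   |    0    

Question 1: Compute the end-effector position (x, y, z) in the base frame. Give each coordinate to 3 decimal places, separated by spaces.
after link 1: o_1 = (2.1213, -2.1213, 2.0000)
after link 2: o_2 = (6.9509, -0.8272, 2.0000)
after link 3: o_3 = (6.9509, -0.8272, 3.0000)
after link 4: o_4 = (6.2438, -1.5343, 4.0000)

6.244 -1.534 4.000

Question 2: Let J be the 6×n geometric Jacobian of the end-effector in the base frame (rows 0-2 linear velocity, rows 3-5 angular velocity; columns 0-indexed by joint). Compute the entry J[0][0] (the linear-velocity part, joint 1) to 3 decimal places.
1.534

axis z_0 = ẑ; lever o_n−o_0 = (6.2438,-1.5343,4.0000)
cross product → J_v[:, 0] = (1.5343,6.2438,-0.0000)
J_ω[:, 0] = z_0
entry J[0][0] = 1.5343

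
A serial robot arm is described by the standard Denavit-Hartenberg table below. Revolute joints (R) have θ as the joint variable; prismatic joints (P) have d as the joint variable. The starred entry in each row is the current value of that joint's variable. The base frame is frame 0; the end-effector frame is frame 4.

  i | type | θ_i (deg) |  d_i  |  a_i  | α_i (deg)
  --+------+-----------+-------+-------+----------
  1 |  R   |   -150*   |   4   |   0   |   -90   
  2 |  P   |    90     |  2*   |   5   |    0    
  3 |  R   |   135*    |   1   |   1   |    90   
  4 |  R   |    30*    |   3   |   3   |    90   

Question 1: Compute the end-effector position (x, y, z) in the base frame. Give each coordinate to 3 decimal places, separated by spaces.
6.290 -1.564 -0.577

after link 1: o_1 = (0.0000, 0.0000, 4.0000)
after link 2: o_2 = (1.0000, -1.7321, -1.0000)
after link 3: o_3 = (2.1124, -2.2445, -0.2929)
after link 4: o_4 = (6.2905, -1.5643, -0.5771)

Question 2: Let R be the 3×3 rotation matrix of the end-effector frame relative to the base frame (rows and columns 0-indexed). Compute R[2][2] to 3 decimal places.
End-effector z-axis (col 2 of R) = (-0.1268,0.9268,0.3536)
R[2][2] = 0.3536

0.354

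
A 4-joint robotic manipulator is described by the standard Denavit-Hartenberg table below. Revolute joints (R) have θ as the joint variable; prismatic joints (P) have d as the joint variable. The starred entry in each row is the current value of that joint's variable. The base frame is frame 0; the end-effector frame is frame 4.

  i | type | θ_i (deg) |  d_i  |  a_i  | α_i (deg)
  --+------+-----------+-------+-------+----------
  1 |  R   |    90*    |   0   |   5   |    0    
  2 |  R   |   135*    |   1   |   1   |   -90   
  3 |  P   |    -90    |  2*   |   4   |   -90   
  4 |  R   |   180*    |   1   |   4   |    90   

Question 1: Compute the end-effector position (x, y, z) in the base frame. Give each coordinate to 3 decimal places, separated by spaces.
-0.000 2.172 1.000

after link 1: o_1 = (0.0000, 5.0000, 0.0000)
after link 2: o_2 = (-0.7071, 4.2929, 1.0000)
after link 3: o_3 = (0.7071, 2.8787, 5.0000)
after link 4: o_4 = (-0.0000, 2.1716, 1.0000)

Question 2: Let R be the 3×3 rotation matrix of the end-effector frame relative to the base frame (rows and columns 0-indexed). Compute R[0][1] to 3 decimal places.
End-effector y-axis (col 1 of R) = (-0.7071,-0.7071,-0.0000)
R[0][1] = -0.7071

-0.707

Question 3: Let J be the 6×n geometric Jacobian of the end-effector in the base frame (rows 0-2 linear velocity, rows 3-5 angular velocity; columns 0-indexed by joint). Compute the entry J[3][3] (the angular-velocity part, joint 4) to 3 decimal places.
-0.707

axis z_3 = (-0.7071,-0.7071,-0.0000); lever o_n−o_3 = (-0.7071,-0.7071,-4.0000)
cross product → J_v[:, 3] = (2.8284,-2.8284,-0.0000)
J_ω[:, 3] = z_3
entry J[3][3] = -0.7071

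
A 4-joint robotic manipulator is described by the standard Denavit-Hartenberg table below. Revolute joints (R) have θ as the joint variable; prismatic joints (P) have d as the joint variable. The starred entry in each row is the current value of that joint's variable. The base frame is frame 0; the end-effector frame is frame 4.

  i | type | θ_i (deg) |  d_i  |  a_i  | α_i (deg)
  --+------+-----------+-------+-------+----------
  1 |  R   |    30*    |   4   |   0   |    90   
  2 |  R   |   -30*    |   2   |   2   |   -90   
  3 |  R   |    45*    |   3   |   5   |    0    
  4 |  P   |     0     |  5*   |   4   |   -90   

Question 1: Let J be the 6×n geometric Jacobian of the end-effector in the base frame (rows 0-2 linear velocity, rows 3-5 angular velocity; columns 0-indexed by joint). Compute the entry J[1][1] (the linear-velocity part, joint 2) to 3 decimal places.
axis z_1 = (0.5000,-0.8660,0.0000); lever o_n−o_1 = (7.5551,9.4010,2.7462)
cross product → J_v[:, 1] = (-2.3783,-1.3731,11.2434)
J_ω[:, 1] = z_1
entry J[1][1] = -1.3731

-1.373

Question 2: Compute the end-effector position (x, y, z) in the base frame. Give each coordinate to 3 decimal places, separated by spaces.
after link 1: o_1 = (0.0000, 0.0000, 4.0000)
after link 2: o_2 = (2.5000, -0.8660, 3.0000)
after link 3: o_3 = (4.6829, 4.4768, 3.8303)
after link 4: o_4 = (7.5551, 9.4010, 6.7462)

7.555 9.401 6.746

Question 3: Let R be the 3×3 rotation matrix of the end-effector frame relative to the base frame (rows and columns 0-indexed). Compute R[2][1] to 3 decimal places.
End-effector y-axis (col 1 of R) = (-0.4330,-0.2500,-0.8660)
R[2][1] = -0.8660

-0.866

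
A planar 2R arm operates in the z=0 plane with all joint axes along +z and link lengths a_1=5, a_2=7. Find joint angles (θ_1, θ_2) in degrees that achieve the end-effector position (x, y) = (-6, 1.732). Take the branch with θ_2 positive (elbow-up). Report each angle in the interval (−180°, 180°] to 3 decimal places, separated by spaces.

87.796 120.000

cos θ_2 = (38.9998−5²−7²)/(2·5·7) = -0.5000; θ_2 = 120.0002° (elbow-up)
β = atan2(1.7320,-6.0000) = 163.8983°; ψ = atan2(6.0622,1.5000) = 76.1022°
θ_1 = β − ψ = 87.7961°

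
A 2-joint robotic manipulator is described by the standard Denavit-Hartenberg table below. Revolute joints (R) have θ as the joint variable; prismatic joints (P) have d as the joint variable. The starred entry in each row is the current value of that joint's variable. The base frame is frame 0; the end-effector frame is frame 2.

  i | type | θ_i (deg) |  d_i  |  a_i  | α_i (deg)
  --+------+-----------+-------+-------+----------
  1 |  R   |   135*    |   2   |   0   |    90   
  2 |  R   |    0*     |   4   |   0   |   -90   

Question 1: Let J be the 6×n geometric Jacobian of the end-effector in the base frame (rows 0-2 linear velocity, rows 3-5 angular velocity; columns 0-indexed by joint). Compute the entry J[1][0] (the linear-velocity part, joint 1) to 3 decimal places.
axis z_0 = ẑ; lever o_n−o_0 = (2.8284,2.8284,2.0000)
cross product → J_v[:, 0] = (-2.8284,2.8284,0.0000)
J_ω[:, 0] = z_0
entry J[1][0] = 2.8284

2.828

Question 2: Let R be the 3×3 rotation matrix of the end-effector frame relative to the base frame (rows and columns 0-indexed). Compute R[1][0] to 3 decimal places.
0.707

End-effector x-axis (col 0 of R) = (-0.7071,0.7071,0.0000)
R[1][0] = 0.7071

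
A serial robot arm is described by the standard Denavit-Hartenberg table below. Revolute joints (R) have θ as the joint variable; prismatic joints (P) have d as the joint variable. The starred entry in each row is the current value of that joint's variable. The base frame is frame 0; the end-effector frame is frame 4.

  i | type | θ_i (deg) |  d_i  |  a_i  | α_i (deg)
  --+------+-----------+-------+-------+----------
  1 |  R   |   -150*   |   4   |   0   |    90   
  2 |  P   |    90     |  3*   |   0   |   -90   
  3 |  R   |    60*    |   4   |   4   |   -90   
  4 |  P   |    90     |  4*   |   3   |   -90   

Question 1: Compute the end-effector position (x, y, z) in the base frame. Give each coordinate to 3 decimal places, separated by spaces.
after link 1: o_1 = (0.0000, 0.0000, 4.0000)
after link 2: o_2 = (-1.5000, 2.5981, 4.0000)
after link 3: o_3 = (3.6962, 1.5981, 6.0000)
after link 4: o_4 = (2.0981, -1.6340, 2.5359)

2.098 -1.634 2.536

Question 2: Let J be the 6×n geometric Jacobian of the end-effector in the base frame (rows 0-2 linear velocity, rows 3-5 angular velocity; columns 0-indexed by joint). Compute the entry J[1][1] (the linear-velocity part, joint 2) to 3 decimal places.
0.866

prismatic axis z_1 = (-0.5000,0.8660,0.0000)
J_v[:, 1] = z_1; J_ω[:, 1] = (0,0,0)
entry J[1][1] = 0.8660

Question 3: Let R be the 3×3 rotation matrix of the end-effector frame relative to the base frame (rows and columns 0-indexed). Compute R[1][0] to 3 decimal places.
-0.500

End-effector x-axis (col 0 of R) = (-0.8660,-0.5000,-0.0000)
R[1][0] = -0.5000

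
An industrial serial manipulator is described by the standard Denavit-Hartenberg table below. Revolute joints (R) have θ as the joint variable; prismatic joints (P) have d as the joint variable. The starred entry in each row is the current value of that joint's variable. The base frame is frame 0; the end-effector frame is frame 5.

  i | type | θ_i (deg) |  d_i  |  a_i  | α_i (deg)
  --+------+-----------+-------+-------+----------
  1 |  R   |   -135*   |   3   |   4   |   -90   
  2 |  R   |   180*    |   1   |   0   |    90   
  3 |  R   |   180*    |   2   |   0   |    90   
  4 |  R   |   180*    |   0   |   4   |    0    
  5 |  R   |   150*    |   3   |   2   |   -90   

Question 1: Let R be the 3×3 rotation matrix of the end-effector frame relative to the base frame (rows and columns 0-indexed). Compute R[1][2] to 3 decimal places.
End-effector z-axis (col 2 of R) = (-0.3536,-0.3536,-0.8660)
R[1][2] = -0.3536

-0.354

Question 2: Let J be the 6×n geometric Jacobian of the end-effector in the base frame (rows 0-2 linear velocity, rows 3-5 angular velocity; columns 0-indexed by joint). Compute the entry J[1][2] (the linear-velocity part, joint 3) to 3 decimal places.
-3.725

axis z_2 = (0.0000,-0.0000,-1.0000); lever o_n−o_2 = (3.7250,-0.5176,-1.0000)
cross product → J_v[:, 2] = (-0.5176,-3.7250,0.0000)
J_ω[:, 2] = z_2
entry J[1][2] = -3.7250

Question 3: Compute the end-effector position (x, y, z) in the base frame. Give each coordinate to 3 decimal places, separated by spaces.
after link 1: o_1 = (-2.8284, -2.8284, 3.0000)
after link 2: o_2 = (-2.1213, -3.5355, 3.0000)
after link 3: o_3 = (-2.1213, -3.5355, 1.0000)
after link 4: o_4 = (0.7071, -0.7071, 1.0000)
after link 5: o_5 = (1.6037, -4.0532, 2.0000)

1.604 -4.053 2.000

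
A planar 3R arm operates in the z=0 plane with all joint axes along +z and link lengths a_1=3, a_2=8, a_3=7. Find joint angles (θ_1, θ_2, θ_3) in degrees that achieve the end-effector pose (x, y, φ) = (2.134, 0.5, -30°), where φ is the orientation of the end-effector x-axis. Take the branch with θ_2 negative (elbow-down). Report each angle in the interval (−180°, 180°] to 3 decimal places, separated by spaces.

wrist centre = target − a_3·(cos φ, sin φ) = (-3.9282, 4.0000)
cos θ_2 = (31.4306−3²−8²)/(2·3·8) = -0.8660; θ_2 = -150.0005° (elbow-down)
β = atan2(4.0000,-3.9282) = 134.4810°; ψ = atan2(-3.9999,-3.9282) = -134.4818°
θ_1 = β − ψ = 268.9628°
θ_3 = φ − θ_1 − θ_2 = -148.9623° (wrapped to (-180°,180°])

-91.037 -150.000 -148.962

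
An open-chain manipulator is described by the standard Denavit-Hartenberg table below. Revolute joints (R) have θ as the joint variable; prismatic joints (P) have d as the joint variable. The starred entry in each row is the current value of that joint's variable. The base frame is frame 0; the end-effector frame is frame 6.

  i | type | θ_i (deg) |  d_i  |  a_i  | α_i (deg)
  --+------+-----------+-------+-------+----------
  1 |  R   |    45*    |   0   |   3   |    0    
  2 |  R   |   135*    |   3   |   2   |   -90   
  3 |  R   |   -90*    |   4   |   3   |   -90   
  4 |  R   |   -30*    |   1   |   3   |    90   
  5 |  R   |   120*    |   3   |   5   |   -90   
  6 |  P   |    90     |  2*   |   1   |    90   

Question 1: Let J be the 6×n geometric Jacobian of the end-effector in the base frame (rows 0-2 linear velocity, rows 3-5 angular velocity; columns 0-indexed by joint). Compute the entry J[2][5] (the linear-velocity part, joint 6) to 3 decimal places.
-0.750

prismatic axis z_5 = (0.5000,0.4330,-0.7500)
J_v[:, 5] = z_5; J_ω[:, 5] = (0,0,0)
entry J[2][5] = -0.7500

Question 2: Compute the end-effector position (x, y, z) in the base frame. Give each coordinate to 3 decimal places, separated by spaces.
-4.209 -2.995 3.933

after link 1: o_1 = (2.1213, 2.1213, 0.0000)
after link 2: o_2 = (0.1213, 2.1213, 3.0000)
after link 3: o_3 = (0.1213, -1.8787, 6.0000)
after link 4: o_4 = (-0.8787, -3.3787, 8.5981)
after link 5: o_5 = (-5.2088, -4.7268, 4.9330)
after link 6: o_6 = (-4.2088, -2.9947, 3.9330)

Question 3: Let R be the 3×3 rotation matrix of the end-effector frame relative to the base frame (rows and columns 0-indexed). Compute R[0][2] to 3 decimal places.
-0.866

End-effector z-axis (col 2 of R) = (-0.8660,0.2500,-0.4330)
R[0][2] = -0.8660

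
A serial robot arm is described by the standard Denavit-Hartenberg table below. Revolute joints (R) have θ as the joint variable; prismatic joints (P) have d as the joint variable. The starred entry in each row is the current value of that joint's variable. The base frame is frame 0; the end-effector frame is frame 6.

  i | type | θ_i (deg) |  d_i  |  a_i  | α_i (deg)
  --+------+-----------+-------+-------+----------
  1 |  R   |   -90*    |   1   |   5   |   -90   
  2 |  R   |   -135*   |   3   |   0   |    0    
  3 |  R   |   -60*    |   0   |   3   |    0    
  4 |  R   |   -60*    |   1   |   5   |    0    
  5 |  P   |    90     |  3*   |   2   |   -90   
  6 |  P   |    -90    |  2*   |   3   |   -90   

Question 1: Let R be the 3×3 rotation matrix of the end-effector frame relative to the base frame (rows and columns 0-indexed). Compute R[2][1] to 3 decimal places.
End-effector y-axis (col 1 of R) = (-0.0000,0.2588,-0.9659)
R[2][1] = -0.9659

-0.966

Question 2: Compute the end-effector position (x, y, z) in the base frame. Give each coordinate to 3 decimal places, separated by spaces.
after link 1: o_1 = (0.0000, -5.0000, 1.0000)
after link 2: o_2 = (3.0000, -5.0000, 1.0000)
after link 3: o_3 = (3.0000, -2.1022, 0.2235)
after link 4: o_4 = (4.0000, -0.8081, -4.6061)
after link 5: o_5 = (7.0000, 1.1237, -4.0884)
after link 6: o_6 = (10.0000, 0.6061, -2.1566)

10.000 0.606 -2.157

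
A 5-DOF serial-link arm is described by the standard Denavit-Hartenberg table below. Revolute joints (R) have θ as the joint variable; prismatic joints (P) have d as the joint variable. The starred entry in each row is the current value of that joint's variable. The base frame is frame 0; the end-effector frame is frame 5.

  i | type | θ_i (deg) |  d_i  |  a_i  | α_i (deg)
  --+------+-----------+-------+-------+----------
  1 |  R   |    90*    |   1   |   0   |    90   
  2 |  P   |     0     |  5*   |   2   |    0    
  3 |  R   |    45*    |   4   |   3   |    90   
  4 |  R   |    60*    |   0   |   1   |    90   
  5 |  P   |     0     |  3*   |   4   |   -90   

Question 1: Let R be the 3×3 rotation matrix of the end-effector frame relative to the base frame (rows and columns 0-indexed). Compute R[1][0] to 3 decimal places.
End-effector x-axis (col 0 of R) = (0.8660,0.3536,0.3536)
R[1][0] = 0.3536

0.354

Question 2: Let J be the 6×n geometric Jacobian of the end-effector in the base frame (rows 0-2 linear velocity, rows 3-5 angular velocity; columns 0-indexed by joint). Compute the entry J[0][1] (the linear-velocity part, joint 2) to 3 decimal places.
1.000

prismatic axis z_1 = (1.0000,-0.0000,0.0000)
J_v[:, 1] = z_1; J_ω[:, 1] = (0,0,0)
entry J[0][1] = 1.0000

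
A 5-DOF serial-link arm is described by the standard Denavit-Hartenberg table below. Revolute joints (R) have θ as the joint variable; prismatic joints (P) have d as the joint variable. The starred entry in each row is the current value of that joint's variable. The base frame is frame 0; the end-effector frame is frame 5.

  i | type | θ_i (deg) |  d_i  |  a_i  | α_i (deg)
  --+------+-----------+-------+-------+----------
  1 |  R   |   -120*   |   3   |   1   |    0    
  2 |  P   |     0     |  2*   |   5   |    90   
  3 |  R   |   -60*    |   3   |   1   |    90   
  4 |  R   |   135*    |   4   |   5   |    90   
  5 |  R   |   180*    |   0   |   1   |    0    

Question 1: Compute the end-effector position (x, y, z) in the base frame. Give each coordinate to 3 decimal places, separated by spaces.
after link 1: o_1 = (-0.5000, -0.8660, 3.0000)
after link 2: o_2 = (-3.0000, -5.1962, 5.0000)
after link 3: o_3 = (-5.8481, -4.1292, 4.1340)
after link 4: o_4 = (-6.2940, 2.1695, 5.1958)
after link 5: o_5 = (-5.8584, 1.5098, 4.5835)

-5.858 1.510 4.583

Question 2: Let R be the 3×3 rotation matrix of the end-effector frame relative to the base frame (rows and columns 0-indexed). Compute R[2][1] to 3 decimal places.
0.500

End-effector y-axis (col 1 of R) = (-0.4330,-0.7500,0.5000)
R[2][1] = 0.5000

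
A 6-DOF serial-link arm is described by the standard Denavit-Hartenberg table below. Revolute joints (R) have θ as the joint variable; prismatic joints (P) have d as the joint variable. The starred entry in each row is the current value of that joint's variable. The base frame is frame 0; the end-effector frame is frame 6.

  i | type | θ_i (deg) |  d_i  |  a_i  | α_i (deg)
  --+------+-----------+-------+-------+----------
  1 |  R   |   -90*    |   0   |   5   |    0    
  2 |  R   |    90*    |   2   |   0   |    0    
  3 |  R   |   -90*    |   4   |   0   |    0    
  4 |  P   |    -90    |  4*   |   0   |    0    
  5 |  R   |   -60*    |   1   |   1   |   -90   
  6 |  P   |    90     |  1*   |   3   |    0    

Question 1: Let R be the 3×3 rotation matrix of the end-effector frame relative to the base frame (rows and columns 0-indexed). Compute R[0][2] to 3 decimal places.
-0.866

End-effector z-axis (col 2 of R) = (-0.8660,-0.5000,0.0000)
R[0][2] = -0.8660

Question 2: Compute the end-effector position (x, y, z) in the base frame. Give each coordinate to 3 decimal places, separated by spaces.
after link 1: o_1 = (0.0000, -5.0000, 0.0000)
after link 2: o_2 = (0.0000, -5.0000, 2.0000)
after link 3: o_3 = (0.0000, -5.0000, 6.0000)
after link 4: o_4 = (0.0000, -5.0000, 10.0000)
after link 5: o_5 = (-0.5000, -4.1340, 11.0000)
after link 6: o_6 = (-1.3660, -4.6340, 8.0000)

-1.366 -4.634 8.000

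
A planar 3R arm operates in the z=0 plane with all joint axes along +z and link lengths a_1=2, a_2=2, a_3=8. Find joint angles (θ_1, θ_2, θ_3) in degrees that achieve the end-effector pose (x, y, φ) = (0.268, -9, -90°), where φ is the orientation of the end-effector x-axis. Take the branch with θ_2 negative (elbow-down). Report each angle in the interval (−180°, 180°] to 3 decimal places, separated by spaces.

wrist centre = target − a_3·(cos φ, sin φ) = (0.2680, -1.0000)
cos θ_2 = (1.0718−2²−2²)/(2·2·2) = -0.8660; θ_2 = -149.9996° (elbow-down)
β = atan2(-1.0000,0.2680) = -74.9973°; ψ = atan2(-1.0000,0.2680) = -74.9998°
θ_1 = β − ψ = 0.0025°
θ_3 = φ − θ_1 − θ_2 = 59.9971° (wrapped to (-180°,180°])

0.003 -150.000 59.997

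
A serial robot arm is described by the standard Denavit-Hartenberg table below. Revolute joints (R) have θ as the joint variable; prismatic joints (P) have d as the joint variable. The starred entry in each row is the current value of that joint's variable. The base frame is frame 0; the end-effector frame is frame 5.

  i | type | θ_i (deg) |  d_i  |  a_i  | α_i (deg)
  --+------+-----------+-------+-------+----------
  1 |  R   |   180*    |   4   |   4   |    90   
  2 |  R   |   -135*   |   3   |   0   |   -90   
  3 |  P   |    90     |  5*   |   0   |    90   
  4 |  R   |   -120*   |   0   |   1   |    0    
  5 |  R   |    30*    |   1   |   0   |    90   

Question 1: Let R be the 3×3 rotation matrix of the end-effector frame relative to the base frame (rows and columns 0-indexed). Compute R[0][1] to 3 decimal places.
0.707

End-effector y-axis (col 1 of R) = (0.7071,-0.0000,-0.7071)
R[0][1] = 0.7071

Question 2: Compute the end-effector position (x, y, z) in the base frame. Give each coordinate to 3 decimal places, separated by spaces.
-6.216 3.500 0.370

after link 1: o_1 = (-4.0000, 0.0000, 4.0000)
after link 2: o_2 = (-4.0000, 3.0000, 4.0000)
after link 3: o_3 = (-7.5355, 3.0000, 0.4645)
after link 4: o_4 = (-6.9232, 3.5000, 1.0768)
after link 5: o_5 = (-6.2161, 3.5000, 0.3697)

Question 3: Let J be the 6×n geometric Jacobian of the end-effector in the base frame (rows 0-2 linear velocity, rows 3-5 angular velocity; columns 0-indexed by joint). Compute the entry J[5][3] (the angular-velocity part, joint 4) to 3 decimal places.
-0.707

axis z_3 = (0.7071,0.0000,-0.7071); lever o_n−o_3 = (1.3195,0.5000,-0.0947)
cross product → J_v[:, 3] = (0.3536,-0.8660,0.3536)
J_ω[:, 3] = z_3
entry J[5][3] = -0.7071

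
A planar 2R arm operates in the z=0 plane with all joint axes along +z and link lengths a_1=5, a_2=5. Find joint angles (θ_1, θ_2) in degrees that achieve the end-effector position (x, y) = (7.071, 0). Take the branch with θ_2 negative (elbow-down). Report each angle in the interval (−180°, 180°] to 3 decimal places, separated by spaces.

cos θ_2 = (49.9990−5²−5²)/(2·5·5) = -0.0000; θ_2 = -90.0011° (elbow-down)
β = atan2(0.0000,7.0710) = 0.0000°; ψ = atan2(-5.0000,4.9999) = -45.0005°
θ_1 = β − ψ = 45.0005°

45.001 -90.001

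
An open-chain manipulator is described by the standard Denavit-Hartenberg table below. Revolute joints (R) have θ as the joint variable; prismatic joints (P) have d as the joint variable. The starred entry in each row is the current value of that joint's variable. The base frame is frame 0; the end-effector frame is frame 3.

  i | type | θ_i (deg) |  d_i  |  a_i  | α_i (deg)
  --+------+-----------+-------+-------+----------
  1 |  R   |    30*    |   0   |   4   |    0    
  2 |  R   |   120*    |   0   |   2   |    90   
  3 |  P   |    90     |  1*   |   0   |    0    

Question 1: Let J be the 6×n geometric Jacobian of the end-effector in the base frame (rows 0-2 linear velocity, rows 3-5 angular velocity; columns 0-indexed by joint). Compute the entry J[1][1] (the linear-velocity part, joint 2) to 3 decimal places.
-1.232

axis z_1 = (0.0000,0.0000,1.0000); lever o_n−o_1 = (-1.2321,1.8660,0.0000)
cross product → J_v[:, 1] = (-1.8660,-1.2321,0.0000)
J_ω[:, 1] = z_1
entry J[1][1] = -1.2321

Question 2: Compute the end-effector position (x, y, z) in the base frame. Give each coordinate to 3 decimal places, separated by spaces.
after link 1: o_1 = (3.4641, 2.0000, 0.0000)
after link 2: o_2 = (1.7321, 3.0000, 0.0000)
after link 3: o_3 = (2.2321, 3.8660, 0.0000)

2.232 3.866 0.000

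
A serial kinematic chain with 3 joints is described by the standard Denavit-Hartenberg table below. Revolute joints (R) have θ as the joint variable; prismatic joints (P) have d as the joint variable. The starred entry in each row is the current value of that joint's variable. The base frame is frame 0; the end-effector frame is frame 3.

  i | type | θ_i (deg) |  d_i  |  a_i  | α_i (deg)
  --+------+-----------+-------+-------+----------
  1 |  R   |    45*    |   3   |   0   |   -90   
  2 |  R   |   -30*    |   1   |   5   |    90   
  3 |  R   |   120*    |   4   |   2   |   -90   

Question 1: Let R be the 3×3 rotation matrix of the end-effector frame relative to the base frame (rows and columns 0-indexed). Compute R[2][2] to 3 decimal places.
-0.433

End-effector z-axis (col 2 of R) = (-0.1768,-0.8839,-0.4330)
R[2][2] = -0.4330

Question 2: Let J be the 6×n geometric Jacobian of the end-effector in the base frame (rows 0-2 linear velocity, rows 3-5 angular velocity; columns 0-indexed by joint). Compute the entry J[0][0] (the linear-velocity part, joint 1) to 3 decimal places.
-2.967

axis z_0 = ẑ; lever o_n−o_0 = (-0.8966,2.9671,8.4641)
cross product → J_v[:, 0] = (-2.9671,-0.8966,0.0000)
J_ω[:, 0] = z_0
entry J[0][0] = -2.9671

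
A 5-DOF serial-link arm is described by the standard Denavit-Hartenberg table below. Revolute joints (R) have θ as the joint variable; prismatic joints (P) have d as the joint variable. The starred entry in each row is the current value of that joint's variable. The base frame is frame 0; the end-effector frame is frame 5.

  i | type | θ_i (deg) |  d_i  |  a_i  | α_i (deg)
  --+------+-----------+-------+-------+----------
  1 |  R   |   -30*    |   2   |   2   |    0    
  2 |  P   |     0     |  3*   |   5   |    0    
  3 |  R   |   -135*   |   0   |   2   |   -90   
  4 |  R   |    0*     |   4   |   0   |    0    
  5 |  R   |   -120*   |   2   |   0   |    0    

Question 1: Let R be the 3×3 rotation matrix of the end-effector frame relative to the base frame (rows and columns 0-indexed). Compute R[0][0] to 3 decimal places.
0.483

End-effector x-axis (col 0 of R) = (0.4830,0.1294,0.8660)
R[0][0] = 0.4830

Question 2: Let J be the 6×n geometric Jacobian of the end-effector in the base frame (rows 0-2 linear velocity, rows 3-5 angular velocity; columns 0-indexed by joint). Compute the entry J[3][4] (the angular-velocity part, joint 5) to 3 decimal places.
axis z_4 = (0.2588,-0.9659,0.0000); lever o_n−o_4 = (0.5176,-1.9319,0.0000)
cross product → J_v[:, 4] = (0.0000,0.0000,-0.0000)
J_ω[:, 4] = z_4
entry J[3][4] = 0.2588

0.259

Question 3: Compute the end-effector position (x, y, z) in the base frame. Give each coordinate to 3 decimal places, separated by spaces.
after link 1: o_1 = (1.7321, -1.0000, 2.0000)
after link 2: o_2 = (6.0622, -3.5000, 5.0000)
after link 3: o_3 = (4.1303, -4.0176, 5.0000)
after link 4: o_4 = (5.1656, -7.8813, 5.0000)
after link 5: o_5 = (5.6832, -9.8132, 5.0000)

5.683 -9.813 5.000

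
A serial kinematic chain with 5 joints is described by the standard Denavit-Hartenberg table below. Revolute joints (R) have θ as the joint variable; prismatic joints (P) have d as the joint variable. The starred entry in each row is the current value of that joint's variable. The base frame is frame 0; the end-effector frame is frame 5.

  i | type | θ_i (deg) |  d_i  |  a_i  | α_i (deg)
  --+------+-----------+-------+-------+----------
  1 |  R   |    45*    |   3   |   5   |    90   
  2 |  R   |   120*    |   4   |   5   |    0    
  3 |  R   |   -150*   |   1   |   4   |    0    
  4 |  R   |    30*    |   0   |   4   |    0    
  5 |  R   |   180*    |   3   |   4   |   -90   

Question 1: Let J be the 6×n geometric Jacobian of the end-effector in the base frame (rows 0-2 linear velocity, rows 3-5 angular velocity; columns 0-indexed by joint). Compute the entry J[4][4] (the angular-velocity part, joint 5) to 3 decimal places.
axis z_4 = (0.7071,-0.7071,0.0000); lever o_n−o_4 = (-0.7071,-4.9497,0.0000)
cross product → J_v[:, 4] = (-0.0000,-0.0000,-4.0000)
J_ω[:, 4] = z_4
entry J[4][4] = -0.7071

-0.707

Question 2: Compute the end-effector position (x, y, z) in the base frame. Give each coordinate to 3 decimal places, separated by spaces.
after link 1: o_1 = (3.5355, 3.5355, 3.0000)
after link 2: o_2 = (4.5962, -1.0607, 7.3301)
after link 3: o_3 = (7.7528, 0.6817, 5.3301)
after link 4: o_4 = (10.5812, 3.5101, 5.3301)
after link 5: o_5 = (9.8741, -1.4396, 5.3301)

9.874 -1.440 5.330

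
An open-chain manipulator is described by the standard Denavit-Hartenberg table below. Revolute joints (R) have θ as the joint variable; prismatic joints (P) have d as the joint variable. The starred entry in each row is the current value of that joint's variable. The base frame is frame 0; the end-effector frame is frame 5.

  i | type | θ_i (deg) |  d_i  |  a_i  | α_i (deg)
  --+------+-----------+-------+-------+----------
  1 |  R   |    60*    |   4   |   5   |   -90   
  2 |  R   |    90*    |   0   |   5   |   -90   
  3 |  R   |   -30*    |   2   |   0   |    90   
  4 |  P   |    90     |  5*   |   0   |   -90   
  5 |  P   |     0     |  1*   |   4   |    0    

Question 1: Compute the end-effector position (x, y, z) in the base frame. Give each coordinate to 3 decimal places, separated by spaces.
-3.817 1.049 2.366

after link 1: o_1 = (2.5000, 4.3301, 4.0000)
after link 2: o_2 = (2.5000, 4.3301, -1.0000)
after link 3: o_3 = (1.5000, 2.5981, -1.0000)
after link 4: o_4 = (-2.2500, 4.7631, 1.5000)
after link 5: o_5 = (-3.8170, 1.0490, 2.3660)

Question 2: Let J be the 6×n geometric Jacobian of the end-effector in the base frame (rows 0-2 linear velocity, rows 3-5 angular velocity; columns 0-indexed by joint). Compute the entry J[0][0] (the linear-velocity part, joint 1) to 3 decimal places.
-1.049

axis z_0 = ẑ; lever o_n−o_0 = (-3.8170,1.0490,2.3660)
cross product → J_v[:, 0] = (-1.0490,-3.8170,0.0000)
J_ω[:, 0] = z_0
entry J[0][0] = -1.0490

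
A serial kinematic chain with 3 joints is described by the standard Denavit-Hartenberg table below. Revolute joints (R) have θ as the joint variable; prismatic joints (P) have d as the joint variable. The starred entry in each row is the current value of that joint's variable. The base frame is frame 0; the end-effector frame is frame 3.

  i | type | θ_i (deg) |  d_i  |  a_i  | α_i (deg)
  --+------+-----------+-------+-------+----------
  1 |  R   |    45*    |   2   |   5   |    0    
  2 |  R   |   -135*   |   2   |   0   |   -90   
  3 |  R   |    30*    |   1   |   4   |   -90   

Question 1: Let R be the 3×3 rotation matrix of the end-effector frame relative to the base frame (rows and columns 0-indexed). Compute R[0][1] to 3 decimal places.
-1.000

End-effector y-axis (col 1 of R) = (-1.0000,0.0000,-0.0000)
R[0][1] = -1.0000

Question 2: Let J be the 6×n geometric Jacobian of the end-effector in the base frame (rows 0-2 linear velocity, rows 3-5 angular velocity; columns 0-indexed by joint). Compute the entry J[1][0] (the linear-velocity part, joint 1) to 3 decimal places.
axis z_0 = ẑ; lever o_n−o_0 = (4.5355,0.0714,2.0000)
cross product → J_v[:, 0] = (-0.0714,4.5355,0.0000)
J_ω[:, 0] = z_0
entry J[1][0] = 4.5355

4.536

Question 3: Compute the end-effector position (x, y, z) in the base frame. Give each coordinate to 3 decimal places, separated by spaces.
after link 1: o_1 = (3.5355, 3.5355, 2.0000)
after link 2: o_2 = (3.5355, 3.5355, 4.0000)
after link 3: o_3 = (4.5355, 0.0714, 2.0000)

4.536 0.071 2.000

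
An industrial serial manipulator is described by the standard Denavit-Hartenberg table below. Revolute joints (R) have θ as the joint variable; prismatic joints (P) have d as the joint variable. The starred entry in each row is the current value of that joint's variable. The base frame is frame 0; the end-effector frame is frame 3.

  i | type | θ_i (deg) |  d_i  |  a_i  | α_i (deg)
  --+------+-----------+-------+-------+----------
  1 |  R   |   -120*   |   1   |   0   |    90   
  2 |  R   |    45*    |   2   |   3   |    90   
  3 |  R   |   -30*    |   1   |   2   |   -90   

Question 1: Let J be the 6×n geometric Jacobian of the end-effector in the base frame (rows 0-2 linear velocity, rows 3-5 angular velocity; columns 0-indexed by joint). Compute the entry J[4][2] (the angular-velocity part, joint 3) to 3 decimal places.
axis z_2 = (-0.3536,-0.6124,-0.7071); lever o_n−o_2 = (-0.0999,-2.1730,0.5176)
cross product → J_v[:, 2] = (-1.8536,0.2537,0.7071)
J_ω[:, 2] = z_2
entry J[4][2] = -0.6124

-0.612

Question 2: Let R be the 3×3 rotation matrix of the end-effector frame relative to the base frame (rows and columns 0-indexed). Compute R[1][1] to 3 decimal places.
0.612

End-effector y-axis (col 1 of R) = (0.3536,0.6124,0.7071)
R[1][1] = 0.6124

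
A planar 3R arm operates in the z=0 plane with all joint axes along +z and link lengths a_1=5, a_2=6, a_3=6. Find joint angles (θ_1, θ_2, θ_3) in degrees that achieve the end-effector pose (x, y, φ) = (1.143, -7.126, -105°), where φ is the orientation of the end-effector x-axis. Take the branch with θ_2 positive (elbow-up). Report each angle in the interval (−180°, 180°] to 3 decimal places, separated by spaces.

wrist centre = target − a_3·(cos φ, sin φ) = (2.6959, -1.3304)
cos θ_2 = (9.0380−5²−6²)/(2·5·6) = -0.8660; θ_2 = 150.0008° (elbow-up)
β = atan2(-1.3304,2.6959) = -26.2665°; ψ = atan2(2.9999,-0.1962) = 93.7418°
θ_1 = β − ψ = -120.0084°
θ_3 = φ − θ_1 − θ_2 = -134.9925° (wrapped to (-180°,180°])

-120.008 150.001 -134.992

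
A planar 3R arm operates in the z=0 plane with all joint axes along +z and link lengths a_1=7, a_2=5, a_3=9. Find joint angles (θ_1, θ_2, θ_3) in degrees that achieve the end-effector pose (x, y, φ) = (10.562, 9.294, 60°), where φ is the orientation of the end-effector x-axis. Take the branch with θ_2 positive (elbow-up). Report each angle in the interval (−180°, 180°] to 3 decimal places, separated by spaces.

wrist centre = target − a_3·(cos φ, sin φ) = (6.0620, 1.4998)
cos θ_2 = (38.9972−7²−5²)/(2·7·5) = -0.5000; θ_2 = 120.0027° (elbow-up)
β = atan2(1.4998,6.0620) = 13.8962°; ψ = atan2(4.3300,4.4998) = 43.8984°
θ_1 = β − ψ = -30.0022°
θ_3 = φ − θ_1 − θ_2 = -30.0005° (wrapped to (-180°,180°])

-30.002 120.003 -30.001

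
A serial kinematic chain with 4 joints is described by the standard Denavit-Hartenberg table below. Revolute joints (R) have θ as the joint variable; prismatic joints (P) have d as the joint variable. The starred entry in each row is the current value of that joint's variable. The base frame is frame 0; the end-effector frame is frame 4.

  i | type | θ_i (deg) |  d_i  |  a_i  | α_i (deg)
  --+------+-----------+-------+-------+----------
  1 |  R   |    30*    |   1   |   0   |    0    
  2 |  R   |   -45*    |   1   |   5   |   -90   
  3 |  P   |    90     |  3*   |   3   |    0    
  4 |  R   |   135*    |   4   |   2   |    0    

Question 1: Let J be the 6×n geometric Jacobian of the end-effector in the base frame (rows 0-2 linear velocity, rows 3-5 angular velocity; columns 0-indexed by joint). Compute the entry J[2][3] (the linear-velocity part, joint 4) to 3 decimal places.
1.414

axis z_3 = (0.2588,0.9659,0.0000); lever o_n−o_3 = (-0.3307,4.2297,1.4142)
cross product → J_v[:, 3] = (1.3660,-0.3660,1.4142)
J_ω[:, 3] = z_3
entry J[2][3] = 1.4142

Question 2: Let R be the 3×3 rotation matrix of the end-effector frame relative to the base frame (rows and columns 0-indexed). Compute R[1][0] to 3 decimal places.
0.183

End-effector x-axis (col 0 of R) = (-0.6830,0.1830,0.7071)
R[1][0] = 0.1830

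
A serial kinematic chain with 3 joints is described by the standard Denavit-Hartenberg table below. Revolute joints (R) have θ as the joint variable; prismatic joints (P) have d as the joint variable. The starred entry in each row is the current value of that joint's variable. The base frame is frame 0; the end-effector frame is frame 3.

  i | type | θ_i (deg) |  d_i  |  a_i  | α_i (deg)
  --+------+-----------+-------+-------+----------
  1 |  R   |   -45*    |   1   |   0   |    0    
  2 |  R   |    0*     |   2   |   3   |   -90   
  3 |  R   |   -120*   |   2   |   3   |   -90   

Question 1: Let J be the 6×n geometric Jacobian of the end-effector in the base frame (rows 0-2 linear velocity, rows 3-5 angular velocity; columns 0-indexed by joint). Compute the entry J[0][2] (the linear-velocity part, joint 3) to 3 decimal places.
axis z_2 = (0.7071,0.7071,0.0000); lever o_n−o_2 = (0.3536,2.4749,2.5981)
cross product → J_v[:, 2] = (1.8371,-1.8371,1.5000)
J_ω[:, 2] = z_2
entry J[0][2] = 1.8371

1.837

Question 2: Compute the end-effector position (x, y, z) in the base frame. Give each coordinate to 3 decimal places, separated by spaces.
2.475 0.354 5.598

after link 1: o_1 = (0.0000, 0.0000, 1.0000)
after link 2: o_2 = (2.1213, -2.1213, 3.0000)
after link 3: o_3 = (2.4749, 0.3536, 5.5981)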